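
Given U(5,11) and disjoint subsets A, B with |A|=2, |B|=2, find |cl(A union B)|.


|A union B| = 2 + 2 = 4 (disjoint).
In U(5,11), cl(S) = S if |S| < 5, else cl(S) = E.
Since 4 < 5, cl(A union B) = A union B.
|cl(A union B)| = 4.

4


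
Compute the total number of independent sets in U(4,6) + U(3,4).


For a direct sum, |I(M1+M2)| = |I(M1)| * |I(M2)|.
|I(U(4,6))| = sum C(6,k) for k=0..4 = 57.
|I(U(3,4))| = sum C(4,k) for k=0..3 = 15.
Total = 57 * 15 = 855.

855


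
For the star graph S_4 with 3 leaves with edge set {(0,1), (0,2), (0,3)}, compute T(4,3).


A star on 4 vertices is a tree with 3 edges.
T(x,y) = x^(3) for any tree.
T(4,3) = 4^3 = 64.

64


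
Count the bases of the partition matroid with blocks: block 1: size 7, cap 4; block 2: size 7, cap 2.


A basis picks exactly ci elements from block i.
Number of bases = product of C(|Si|, ci).
= C(7,4) * C(7,2)
= 35 * 21
= 735.

735


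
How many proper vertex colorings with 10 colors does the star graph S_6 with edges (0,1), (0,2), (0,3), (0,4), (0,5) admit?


P(tree, k) = k * (k-1)^(5) for any tree on 6 vertices.
P(10) = 10 * 9^5 = 10 * 59049 = 590490.

590490


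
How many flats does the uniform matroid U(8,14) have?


Flats of U(8,14): every subset of size < 8 is a flat, plus E itself.
Count = C(14,0) + C(14,1) + C(14,2) + C(14,3) + C(14,4) + C(14,5) + C(14,6) + C(14,7) + 1
     = 1 + 14 + 91 + 364 + 1001 + 2002 + 3003 + 3432 + 1
     = 9909.

9909


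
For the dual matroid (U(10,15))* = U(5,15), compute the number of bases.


The dual of U(r,n) is U(n-r, n) = U(5,15).
Bases of U(5,15) are all (5)-element subsets.
|B(M*)| = C(15,5) = 3003.

3003


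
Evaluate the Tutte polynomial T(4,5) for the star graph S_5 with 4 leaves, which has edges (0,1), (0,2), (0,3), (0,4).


A star on 5 vertices is a tree with 4 edges.
T(x,y) = x^(4) for any tree.
T(4,5) = 4^4 = 256.

256


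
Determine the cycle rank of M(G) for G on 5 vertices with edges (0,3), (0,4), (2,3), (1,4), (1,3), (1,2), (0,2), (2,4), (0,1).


Cycle rank (nullity) = |E| - r(M) = |E| - (|V| - c).
|E| = 9, |V| = 5, c = 1.
Nullity = 9 - (5 - 1) = 9 - 4 = 5.

5


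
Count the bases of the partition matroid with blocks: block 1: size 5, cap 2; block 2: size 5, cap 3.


A basis picks exactly ci elements from block i.
Number of bases = product of C(|Si|, ci).
= C(5,2) * C(5,3)
= 10 * 10
= 100.

100


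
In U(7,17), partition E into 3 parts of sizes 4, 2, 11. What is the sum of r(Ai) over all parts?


r(Ai) = min(|Ai|, 7) for each part.
Sum = min(4,7) + min(2,7) + min(11,7)
    = 4 + 2 + 7
    = 13.

13


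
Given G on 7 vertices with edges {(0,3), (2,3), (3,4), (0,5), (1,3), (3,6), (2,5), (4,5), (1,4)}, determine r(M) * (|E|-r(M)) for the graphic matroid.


r(M) = |V| - c = 7 - 1 = 6.
nullity = |E| - r(M) = 9 - 6 = 3.
Product = 6 * 3 = 18.

18


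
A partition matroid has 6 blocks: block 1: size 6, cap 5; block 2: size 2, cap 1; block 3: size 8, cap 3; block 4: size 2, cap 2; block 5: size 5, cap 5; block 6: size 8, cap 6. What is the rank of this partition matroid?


Rank of a partition matroid = sum of min(|Si|, ci) for each block.
= min(6,5) + min(2,1) + min(8,3) + min(2,2) + min(5,5) + min(8,6)
= 5 + 1 + 3 + 2 + 5 + 6
= 22.

22


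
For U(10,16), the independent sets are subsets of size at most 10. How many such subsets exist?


Independent sets of U(10,16) are all subsets of size <= 10.
Count = C(16,0) + C(16,1) + C(16,2) + C(16,3) + C(16,4) + C(16,5) + C(16,6) + C(16,7) + C(16,8) + C(16,9) + C(16,10)
     = 1 + 16 + 120 + 560 + 1820 + 4368 + 8008 + 11440 + 12870 + 11440 + 8008
     = 58651.

58651


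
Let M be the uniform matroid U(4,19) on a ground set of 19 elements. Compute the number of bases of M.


Bases of U(4,19) are all 4-element subsets of the 19-element ground set.
Number of bases = C(19,4).
C(19,4) = (19 * 18 * 17 * 16) / (1 * 2 * 3 * 4) = 3876.

3876


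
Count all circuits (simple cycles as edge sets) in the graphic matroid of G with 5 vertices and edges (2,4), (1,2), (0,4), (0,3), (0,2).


A circuit in a graphic matroid = edge set of a simple cycle.
G has 5 vertices and 5 edges.
Enumerating all minimal edge subsets forming cycles...
Total circuits found: 1.

1


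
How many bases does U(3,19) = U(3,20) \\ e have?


Deleting e from U(3,20) gives U(3,19) since n > r.
Bases of U(3,19) = (19 choose 3) = 969.

969


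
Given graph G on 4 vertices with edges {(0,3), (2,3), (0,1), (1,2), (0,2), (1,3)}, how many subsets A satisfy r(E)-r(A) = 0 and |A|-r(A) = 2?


R(x,y) = sum over A in 2^E of x^(r(E)-r(A)) * y^(|A|-r(A)).
G has 4 vertices, 6 edges. r(E) = 3.
Enumerate all 2^6 = 64 subsets.
Count subsets with r(E)-r(A)=0 and |A|-r(A)=2: 6.

6


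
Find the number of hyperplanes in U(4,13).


Hyperplanes of U(4,13) are flats of rank 3.
In a uniform matroid, these are exactly the (3)-element subsets.
Count = C(13,3) = 13! / (3! * 10!) = 286.

286


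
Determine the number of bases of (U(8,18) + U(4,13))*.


(M1+M2)* = M1* + M2*.
M1* = U(10,18), bases: C(18,10) = 43758.
M2* = U(9,13), bases: C(13,9) = 715.
|B(M*)| = 43758 * 715 = 31286970.

31286970


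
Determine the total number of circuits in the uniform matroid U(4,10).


In U(4,10), circuits are the (5)-element subsets.
Any set of 5 elements is dependent, and removing any one element gives
an independent set of size 4, so it is a minimal dependent set.
Number of circuits = C(10,5) = 10! / (5! * 5!) = 252.

252


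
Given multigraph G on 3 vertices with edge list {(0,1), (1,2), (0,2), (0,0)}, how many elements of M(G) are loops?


In a graphic matroid, a loop is a self-loop edge (u,u) with rank 0.
Examining all 4 edges for self-loops...
Self-loops found: (0,0)
Number of loops = 1.

1


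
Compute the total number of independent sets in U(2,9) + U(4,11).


For a direct sum, |I(M1+M2)| = |I(M1)| * |I(M2)|.
|I(U(2,9))| = sum C(9,k) for k=0..2 = 46.
|I(U(4,11))| = sum C(11,k) for k=0..4 = 562.
Total = 46 * 562 = 25852.

25852


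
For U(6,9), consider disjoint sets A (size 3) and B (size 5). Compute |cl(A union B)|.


|A union B| = 3 + 5 = 8 (disjoint).
In U(6,9), cl(S) = S if |S| < 6, else cl(S) = E.
Since 8 >= 6, cl(A union B) = E.
|cl(A union B)| = 9.

9


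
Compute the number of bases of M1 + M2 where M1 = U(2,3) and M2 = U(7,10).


Bases of a direct sum M1 + M2: |B| = |B(M1)| * |B(M2)|.
|B(U(2,3))| = C(3,2) = 3.
|B(U(7,10))| = C(10,7) = 120.
Total bases = 3 * 120 = 360.

360


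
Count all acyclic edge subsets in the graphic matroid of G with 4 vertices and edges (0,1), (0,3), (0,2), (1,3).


An independent set in a graphic matroid is an acyclic edge subset.
G has 4 vertices and 4 edges.
Enumerate all 2^4 = 16 subsets, checking for acyclicity.
Total independent sets = 14.

14


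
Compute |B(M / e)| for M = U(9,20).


Contracting e from U(9,20) gives U(8,19).
Bases of U(8,19) = C(19,8) = 19! / (8! * 11!) = 75582.

75582


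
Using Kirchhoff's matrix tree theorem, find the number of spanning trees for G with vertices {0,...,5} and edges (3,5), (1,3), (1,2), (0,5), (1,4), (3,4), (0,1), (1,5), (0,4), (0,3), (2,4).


By Kirchhoff's matrix tree theorem, the number of spanning trees equals
the determinant of any cofactor of the Laplacian matrix L.
G has 6 vertices and 11 edges.
Computing the (5 x 5) cofactor determinant gives 185.

185


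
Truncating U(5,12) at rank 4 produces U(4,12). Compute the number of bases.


Truncating U(5,12) to rank 4 gives U(4,12).
Bases of U(4,12) are all 4-element subsets of 12 elements.
Number of bases = C(12,4) = (12 * 11 * 10 * 9) / (1 * 2 * 3 * 4) = 495.

495


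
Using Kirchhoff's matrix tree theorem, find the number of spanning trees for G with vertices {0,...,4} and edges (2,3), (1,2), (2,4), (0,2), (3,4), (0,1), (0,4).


By Kirchhoff's matrix tree theorem, the number of spanning trees equals
the determinant of any cofactor of the Laplacian matrix L.
G has 5 vertices and 7 edges.
Computing the (4 x 4) cofactor determinant gives 21.

21


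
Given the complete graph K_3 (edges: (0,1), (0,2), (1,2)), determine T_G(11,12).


T(K_3; x,y) = x^2 + x + y.
T(11,12) = 121 + 11 + 12 = 144.

144


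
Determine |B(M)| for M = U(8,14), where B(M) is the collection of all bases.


Bases of U(8,14) are all 8-element subsets of the 14-element ground set.
Number of bases = C(14,8).
(14 choose 8) = 3003.

3003


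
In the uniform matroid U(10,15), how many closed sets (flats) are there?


Flats of U(10,15): every subset of size < 10 is a flat, plus E itself.
Count = (15 choose 0) + (15 choose 1) + (15 choose 2) + (15 choose 3) + (15 choose 4) + (15 choose 5) + (15 choose 6) + (15 choose 7) + (15 choose 8) + (15 choose 9) + 1
     = 1 + 15 + 105 + 455 + 1365 + 3003 + 5005 + 6435 + 6435 + 5005 + 1
     = 27825.

27825


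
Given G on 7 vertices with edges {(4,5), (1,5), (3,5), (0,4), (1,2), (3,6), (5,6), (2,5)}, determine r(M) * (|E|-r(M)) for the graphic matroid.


r(M) = |V| - c = 7 - 1 = 6.
nullity = |E| - r(M) = 8 - 6 = 2.
Product = 6 * 2 = 12.

12


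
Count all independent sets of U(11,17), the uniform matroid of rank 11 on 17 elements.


Independent sets of U(11,17) are all subsets of size <= 11.
Count = C(17,0) + C(17,1) + C(17,2) + C(17,3) + C(17,4) + C(17,5) + C(17,6) + C(17,7) + C(17,8) + C(17,9) + C(17,10) + C(17,11)
     = 1 + 17 + 136 + 680 + 2380 + 6188 + 12376 + 19448 + 24310 + 24310 + 19448 + 12376
     = 121670.

121670


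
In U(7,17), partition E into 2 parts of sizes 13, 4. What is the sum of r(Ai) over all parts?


r(Ai) = min(|Ai|, 7) for each part.
Sum = min(13,7) + min(4,7)
    = 7 + 4
    = 11.

11


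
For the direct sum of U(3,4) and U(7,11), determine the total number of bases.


Bases of a direct sum M1 + M2: |B| = |B(M1)| * |B(M2)|.
|B(U(3,4))| = C(4,3) = 4.
|B(U(7,11))| = C(11,7) = 330.
Total bases = 4 * 330 = 1320.

1320


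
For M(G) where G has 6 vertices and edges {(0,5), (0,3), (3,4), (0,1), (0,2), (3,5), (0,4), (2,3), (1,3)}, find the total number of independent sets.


An independent set in a graphic matroid is an acyclic edge subset.
G has 6 vertices and 9 edges.
Enumerate all 2^9 = 512 subsets, checking for acyclicity.
Total independent sets = 270.

270


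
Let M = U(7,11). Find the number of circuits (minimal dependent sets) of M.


In U(7,11), circuits are the (8)-element subsets.
Any set of 8 elements is dependent, and removing any one element gives
an independent set of size 7, so it is a minimal dependent set.
Number of circuits = C(11,8) = 11! / (8! * 3!) = 165.

165


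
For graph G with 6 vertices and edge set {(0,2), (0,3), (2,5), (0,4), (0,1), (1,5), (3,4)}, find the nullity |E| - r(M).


Cycle rank (nullity) = |E| - r(M) = |E| - (|V| - c).
|E| = 7, |V| = 6, c = 1.
Nullity = 7 - (6 - 1) = 7 - 5 = 2.

2


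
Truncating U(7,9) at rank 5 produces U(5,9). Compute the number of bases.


Truncating U(7,9) to rank 5 gives U(5,9).
Bases of U(5,9) are all 5-element subsets of 9 elements.
Number of bases = (9 choose 5) = 126.

126


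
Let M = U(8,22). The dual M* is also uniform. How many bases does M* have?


The dual of U(r,n) is U(n-r, n) = U(14,22).
Bases of U(14,22) are all (14)-element subsets.
|B(M*)| = C(22,14) = 22! / (14! * 8!) = 319770.

319770


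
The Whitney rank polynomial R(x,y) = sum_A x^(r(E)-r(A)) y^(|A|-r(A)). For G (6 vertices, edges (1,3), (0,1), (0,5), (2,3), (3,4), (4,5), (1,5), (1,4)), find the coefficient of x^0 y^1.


R(x,y) = sum over A in 2^E of x^(r(E)-r(A)) * y^(|A|-r(A)).
G has 6 vertices, 8 edges. r(E) = 5.
Enumerate all 2^8 = 256 subsets.
Count subsets with r(E)-r(A)=0 and |A|-r(A)=1: 19.

19


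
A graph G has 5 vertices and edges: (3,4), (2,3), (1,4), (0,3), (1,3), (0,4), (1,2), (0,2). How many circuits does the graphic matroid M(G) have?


A circuit in a graphic matroid = edge set of a simple cycle.
G has 5 vertices and 8 edges.
Enumerating all minimal edge subsets forming cycles...
Total circuits found: 13.

13


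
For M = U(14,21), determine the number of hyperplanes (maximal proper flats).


Hyperplanes of U(14,21) are flats of rank 13.
In a uniform matroid, these are exactly the (13)-element subsets.
Count = C(21,13) = 203490.

203490


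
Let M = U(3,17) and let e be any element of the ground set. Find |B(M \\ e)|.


Deleting e from U(3,17) gives U(3,16) since n > r.
Bases of U(3,16) = (16 choose 3) = 560.

560


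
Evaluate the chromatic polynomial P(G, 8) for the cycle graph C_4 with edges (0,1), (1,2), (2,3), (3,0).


P(C_4, k) = (k-1)^4 + (-1)^4*(k-1).
P(8) = (7)^4 + 7
= 2401 + 7 = 2408.

2408


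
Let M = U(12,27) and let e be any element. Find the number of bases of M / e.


Contracting e from U(12,27) gives U(11,26).
Bases of U(11,26) = C(26,11) = 7726160.

7726160


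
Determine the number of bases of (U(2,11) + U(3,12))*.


(M1+M2)* = M1* + M2*.
M1* = U(9,11), bases: C(11,9) = 55.
M2* = U(9,12), bases: C(12,9) = 220.
|B(M*)| = 55 * 220 = 12100.

12100


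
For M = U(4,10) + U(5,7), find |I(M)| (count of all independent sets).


For a direct sum, |I(M1+M2)| = |I(M1)| * |I(M2)|.
|I(U(4,10))| = sum C(10,k) for k=0..4 = 386.
|I(U(5,7))| = sum C(7,k) for k=0..5 = 120.
Total = 386 * 120 = 46320.

46320


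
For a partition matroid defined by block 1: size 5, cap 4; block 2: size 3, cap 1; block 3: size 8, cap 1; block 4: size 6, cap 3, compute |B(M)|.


A basis picks exactly ci elements from block i.
Number of bases = product of C(|Si|, ci).
= C(5,4) * C(3,1) * C(8,1) * C(6,3)
= 5 * 3 * 8 * 20
= 2400.

2400


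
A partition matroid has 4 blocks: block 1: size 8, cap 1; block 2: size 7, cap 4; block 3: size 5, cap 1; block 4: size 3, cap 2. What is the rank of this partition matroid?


Rank of a partition matroid = sum of min(|Si|, ci) for each block.
= min(8,1) + min(7,4) + min(5,1) + min(3,2)
= 1 + 4 + 1 + 2
= 8.

8


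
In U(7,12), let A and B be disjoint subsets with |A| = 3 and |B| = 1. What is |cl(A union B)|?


|A union B| = 3 + 1 = 4 (disjoint).
In U(7,12), cl(S) = S if |S| < 7, else cl(S) = E.
Since 4 < 7, cl(A union B) = A union B.
|cl(A union B)| = 4.

4


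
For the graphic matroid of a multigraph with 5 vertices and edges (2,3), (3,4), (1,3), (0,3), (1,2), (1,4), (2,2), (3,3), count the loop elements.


In a graphic matroid, a loop is a self-loop edge (u,u) with rank 0.
Examining all 8 edges for self-loops...
Self-loops found: (2,2), (3,3)
Number of loops = 2.

2


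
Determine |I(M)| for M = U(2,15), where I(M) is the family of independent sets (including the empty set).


Independent sets of U(2,15) are all subsets of size <= 2.
Count = C(15,0) + C(15,1) + C(15,2)
     = 1 + 15 + 105
     = 121.

121


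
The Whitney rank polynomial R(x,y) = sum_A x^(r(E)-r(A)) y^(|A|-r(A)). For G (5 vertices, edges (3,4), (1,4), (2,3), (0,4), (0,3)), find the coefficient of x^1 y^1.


R(x,y) = sum over A in 2^E of x^(r(E)-r(A)) * y^(|A|-r(A)).
G has 5 vertices, 5 edges. r(E) = 4.
Enumerate all 2^5 = 32 subsets.
Count subsets with r(E)-r(A)=1 and |A|-r(A)=1: 2.

2


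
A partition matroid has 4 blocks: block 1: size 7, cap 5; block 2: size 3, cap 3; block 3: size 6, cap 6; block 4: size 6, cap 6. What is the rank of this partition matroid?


Rank of a partition matroid = sum of min(|Si|, ci) for each block.
= min(7,5) + min(3,3) + min(6,6) + min(6,6)
= 5 + 3 + 6 + 6
= 20.

20


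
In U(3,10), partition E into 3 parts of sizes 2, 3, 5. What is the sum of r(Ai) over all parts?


r(Ai) = min(|Ai|, 3) for each part.
Sum = min(2,3) + min(3,3) + min(5,3)
    = 2 + 3 + 3
    = 8.

8


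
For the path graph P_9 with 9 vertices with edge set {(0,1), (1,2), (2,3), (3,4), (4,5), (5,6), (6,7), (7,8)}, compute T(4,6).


A path on 9 vertices is a tree with 8 edges.
T(x,y) = x^(8) for any tree.
T(4,6) = 4^8 = 65536.

65536


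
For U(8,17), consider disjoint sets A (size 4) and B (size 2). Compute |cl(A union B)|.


|A union B| = 4 + 2 = 6 (disjoint).
In U(8,17), cl(S) = S if |S| < 8, else cl(S) = E.
Since 6 < 8, cl(A union B) = A union B.
|cl(A union B)| = 6.

6


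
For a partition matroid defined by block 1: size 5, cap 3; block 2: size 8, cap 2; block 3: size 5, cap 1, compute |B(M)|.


A basis picks exactly ci elements from block i.
Number of bases = product of C(|Si|, ci).
= C(5,3) * C(8,2) * C(5,1)
= 10 * 28 * 5
= 1400.

1400


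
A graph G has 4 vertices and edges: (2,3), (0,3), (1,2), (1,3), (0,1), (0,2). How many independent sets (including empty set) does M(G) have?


An independent set in a graphic matroid is an acyclic edge subset.
G has 4 vertices and 6 edges.
Enumerate all 2^6 = 64 subsets, checking for acyclicity.
Total independent sets = 38.

38


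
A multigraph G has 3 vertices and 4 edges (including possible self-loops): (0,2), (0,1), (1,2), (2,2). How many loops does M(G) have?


In a graphic matroid, a loop is a self-loop edge (u,u) with rank 0.
Examining all 4 edges for self-loops...
Self-loops found: (2,2)
Number of loops = 1.

1


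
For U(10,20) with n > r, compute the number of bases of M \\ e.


Deleting e from U(10,20) gives U(10,19) since n > r.
Bases of U(10,19) = C(19,10) = 92378.

92378


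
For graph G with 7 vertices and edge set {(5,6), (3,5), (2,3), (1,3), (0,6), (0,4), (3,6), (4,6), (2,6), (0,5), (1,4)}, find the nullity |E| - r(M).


Cycle rank (nullity) = |E| - r(M) = |E| - (|V| - c).
|E| = 11, |V| = 7, c = 1.
Nullity = 11 - (7 - 1) = 11 - 6 = 5.

5


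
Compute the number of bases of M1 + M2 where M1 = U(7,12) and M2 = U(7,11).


Bases of a direct sum M1 + M2: |B| = |B(M1)| * |B(M2)|.
|B(U(7,12))| = C(12,7) = 792.
|B(U(7,11))| = C(11,7) = 330.
Total bases = 792 * 330 = 261360.

261360


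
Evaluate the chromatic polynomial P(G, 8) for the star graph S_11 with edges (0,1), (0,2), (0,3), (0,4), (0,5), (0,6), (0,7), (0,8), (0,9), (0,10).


P(tree, k) = k * (k-1)^(10) for any tree on 11 vertices.
P(8) = 8 * 7^10 = 8 * 282475249 = 2259801992.

2259801992


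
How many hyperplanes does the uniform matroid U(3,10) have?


Hyperplanes of U(3,10) are flats of rank 2.
In a uniform matroid, these are exactly the (2)-element subsets.
Count = (10 choose 2) = 45.

45


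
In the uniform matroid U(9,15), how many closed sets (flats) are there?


Flats of U(9,15): every subset of size < 9 is a flat, plus E itself.
Count = (15 choose 0) + (15 choose 1) + (15 choose 2) + (15 choose 3) + (15 choose 4) + (15 choose 5) + (15 choose 6) + (15 choose 7) + (15 choose 8) + 1
     = 1 + 15 + 105 + 455 + 1365 + 3003 + 5005 + 6435 + 6435 + 1
     = 22820.

22820


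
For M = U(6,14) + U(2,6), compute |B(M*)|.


(M1+M2)* = M1* + M2*.
M1* = U(8,14), bases: C(14,8) = 3003.
M2* = U(4,6), bases: C(6,4) = 15.
|B(M*)| = 3003 * 15 = 45045.

45045


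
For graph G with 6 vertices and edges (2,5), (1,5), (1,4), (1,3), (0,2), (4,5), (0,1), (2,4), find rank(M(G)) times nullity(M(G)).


r(M) = |V| - c = 6 - 1 = 5.
nullity = |E| - r(M) = 8 - 5 = 3.
Product = 5 * 3 = 15.

15


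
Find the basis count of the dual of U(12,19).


The dual of U(r,n) is U(n-r, n) = U(7,19).
Bases of U(7,19) are all (7)-element subsets.
|B(M*)| = C(19,7) = 19! / (7! * 12!) = 50388.

50388


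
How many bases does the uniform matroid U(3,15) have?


Bases of U(3,15) are all 3-element subsets of the 15-element ground set.
Number of bases = C(15,3).
C(15,3) = 15! / (3! * 12!) = 455.

455


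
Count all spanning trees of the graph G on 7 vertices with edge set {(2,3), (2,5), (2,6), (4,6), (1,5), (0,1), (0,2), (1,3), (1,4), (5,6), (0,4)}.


By Kirchhoff's matrix tree theorem, the number of spanning trees equals
the determinant of any cofactor of the Laplacian matrix L.
G has 7 vertices and 11 edges.
Computing the (6 x 6) cofactor determinant gives 205.

205


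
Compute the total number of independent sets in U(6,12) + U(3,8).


For a direct sum, |I(M1+M2)| = |I(M1)| * |I(M2)|.
|I(U(6,12))| = sum C(12,k) for k=0..6 = 2510.
|I(U(3,8))| = sum C(8,k) for k=0..3 = 93.
Total = 2510 * 93 = 233430.

233430


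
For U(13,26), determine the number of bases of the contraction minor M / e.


Contracting e from U(13,26) gives U(12,25).
Bases of U(12,25) = C(25,12) = 5200300.

5200300


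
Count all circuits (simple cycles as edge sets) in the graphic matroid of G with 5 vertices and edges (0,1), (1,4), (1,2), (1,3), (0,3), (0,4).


A circuit in a graphic matroid = edge set of a simple cycle.
G has 5 vertices and 6 edges.
Enumerating all minimal edge subsets forming cycles...
Total circuits found: 3.

3


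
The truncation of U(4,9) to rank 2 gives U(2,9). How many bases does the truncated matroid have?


Truncating U(4,9) to rank 2 gives U(2,9).
Bases of U(2,9) are all 2-element subsets of 9 elements.
Number of bases = C(9,2) = (9 * 8) / (1 * 2) = 36.

36


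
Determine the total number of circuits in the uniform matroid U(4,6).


In U(4,6), circuits are the (5)-element subsets.
Any set of 5 elements is dependent, and removing any one element gives
an independent set of size 4, so it is a minimal dependent set.
Number of circuits = (6 choose 5) = 6.

6


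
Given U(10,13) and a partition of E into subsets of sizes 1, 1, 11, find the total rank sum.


r(Ai) = min(|Ai|, 10) for each part.
Sum = min(1,10) + min(1,10) + min(11,10)
    = 1 + 1 + 10
    = 12.

12


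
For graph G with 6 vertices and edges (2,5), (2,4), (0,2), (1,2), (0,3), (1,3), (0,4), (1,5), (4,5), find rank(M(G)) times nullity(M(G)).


r(M) = |V| - c = 6 - 1 = 5.
nullity = |E| - r(M) = 9 - 5 = 4.
Product = 5 * 4 = 20.

20


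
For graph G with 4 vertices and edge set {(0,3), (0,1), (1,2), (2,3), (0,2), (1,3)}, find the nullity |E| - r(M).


Cycle rank (nullity) = |E| - r(M) = |E| - (|V| - c).
|E| = 6, |V| = 4, c = 1.
Nullity = 6 - (4 - 1) = 6 - 3 = 3.

3


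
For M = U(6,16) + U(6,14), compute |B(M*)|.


(M1+M2)* = M1* + M2*.
M1* = U(10,16), bases: C(16,10) = 8008.
M2* = U(8,14), bases: C(14,8) = 3003.
|B(M*)| = 8008 * 3003 = 24048024.

24048024


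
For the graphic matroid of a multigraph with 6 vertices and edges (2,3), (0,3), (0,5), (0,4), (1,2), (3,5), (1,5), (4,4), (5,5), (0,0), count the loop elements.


In a graphic matroid, a loop is a self-loop edge (u,u) with rank 0.
Examining all 10 edges for self-loops...
Self-loops found: (4,4), (5,5), (0,0)
Number of loops = 3.

3


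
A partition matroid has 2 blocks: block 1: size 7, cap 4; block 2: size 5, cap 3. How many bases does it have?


A basis picks exactly ci elements from block i.
Number of bases = product of C(|Si|, ci).
= C(7,4) * C(5,3)
= 35 * 10
= 350.

350


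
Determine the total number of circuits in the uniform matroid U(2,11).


In U(2,11), circuits are the (3)-element subsets.
Any set of 3 elements is dependent, and removing any one element gives
an independent set of size 2, so it is a minimal dependent set.
Number of circuits = (11 choose 3) = 165.

165


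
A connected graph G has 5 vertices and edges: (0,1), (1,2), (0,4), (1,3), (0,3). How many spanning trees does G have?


By Kirchhoff's matrix tree theorem, the number of spanning trees equals
the determinant of any cofactor of the Laplacian matrix L.
G has 5 vertices and 5 edges.
Computing the (4 x 4) cofactor determinant gives 3.

3


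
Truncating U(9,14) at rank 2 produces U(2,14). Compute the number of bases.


Truncating U(9,14) to rank 2 gives U(2,14).
Bases of U(2,14) are all 2-element subsets of 14 elements.
Number of bases = C(14,2) = (14 * 13) / (1 * 2) = 91.

91


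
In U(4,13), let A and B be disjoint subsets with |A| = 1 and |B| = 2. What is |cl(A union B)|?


|A union B| = 1 + 2 = 3 (disjoint).
In U(4,13), cl(S) = S if |S| < 4, else cl(S) = E.
Since 3 < 4, cl(A union B) = A union B.
|cl(A union B)| = 3.

3


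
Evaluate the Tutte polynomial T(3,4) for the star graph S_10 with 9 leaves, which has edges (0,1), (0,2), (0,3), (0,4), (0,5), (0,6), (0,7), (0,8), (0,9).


A star on 10 vertices is a tree with 9 edges.
T(x,y) = x^(9) for any tree.
T(3,4) = 3^9 = 19683.

19683


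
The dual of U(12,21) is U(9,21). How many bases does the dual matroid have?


The dual of U(r,n) is U(n-r, n) = U(9,21).
Bases of U(9,21) are all (9)-element subsets.
|B(M*)| = C(21,9) = 293930.

293930


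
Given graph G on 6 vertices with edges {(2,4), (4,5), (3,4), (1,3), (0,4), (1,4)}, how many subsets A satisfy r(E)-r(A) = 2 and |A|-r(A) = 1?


R(x,y) = sum over A in 2^E of x^(r(E)-r(A)) * y^(|A|-r(A)).
G has 6 vertices, 6 edges. r(E) = 5.
Enumerate all 2^6 = 64 subsets.
Count subsets with r(E)-r(A)=2 and |A|-r(A)=1: 3.

3


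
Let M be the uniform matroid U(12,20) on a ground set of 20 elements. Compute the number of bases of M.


Bases of U(12,20) are all 12-element subsets of the 20-element ground set.
Number of bases = C(20,12).
(20 choose 12) = 125970.

125970


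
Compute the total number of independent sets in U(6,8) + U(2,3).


For a direct sum, |I(M1+M2)| = |I(M1)| * |I(M2)|.
|I(U(6,8))| = sum C(8,k) for k=0..6 = 247.
|I(U(2,3))| = sum C(3,k) for k=0..2 = 7.
Total = 247 * 7 = 1729.

1729


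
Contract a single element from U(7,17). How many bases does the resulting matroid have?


Contracting e from U(7,17) gives U(6,16).
Bases of U(6,16) = C(16,6) = 16! / (6! * 10!) = 8008.

8008


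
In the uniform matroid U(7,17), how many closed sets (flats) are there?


Flats of U(7,17): every subset of size < 7 is a flat, plus E itself.
Count = (17 choose 0) + (17 choose 1) + (17 choose 2) + (17 choose 3) + (17 choose 4) + (17 choose 5) + (17 choose 6) + 1
     = 1 + 17 + 136 + 680 + 2380 + 6188 + 12376 + 1
     = 21779.

21779


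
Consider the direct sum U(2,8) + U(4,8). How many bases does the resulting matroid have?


Bases of a direct sum M1 + M2: |B| = |B(M1)| * |B(M2)|.
|B(U(2,8))| = C(8,2) = 28.
|B(U(4,8))| = C(8,4) = 70.
Total bases = 28 * 70 = 1960.

1960


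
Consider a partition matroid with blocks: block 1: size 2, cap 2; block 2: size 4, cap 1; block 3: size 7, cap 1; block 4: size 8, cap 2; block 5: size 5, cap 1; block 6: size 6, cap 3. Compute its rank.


Rank of a partition matroid = sum of min(|Si|, ci) for each block.
= min(2,2) + min(4,1) + min(7,1) + min(8,2) + min(5,1) + min(6,3)
= 2 + 1 + 1 + 2 + 1 + 3
= 10.

10


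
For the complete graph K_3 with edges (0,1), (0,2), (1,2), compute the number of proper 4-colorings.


P(K_3, k) = k(k-1)(k-2)...(k-2).
P(4) = (4) * (3) * (2) = 24.

24


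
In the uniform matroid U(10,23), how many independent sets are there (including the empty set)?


Independent sets of U(10,23) are all subsets of size <= 10.
Count = C(23,0) + C(23,1) + C(23,2) + C(23,3) + C(23,4) + C(23,5) + C(23,6) + C(23,7) + C(23,8) + C(23,9) + C(23,10)
     = 1 + 23 + 253 + 1771 + 8855 + 33649 + 100947 + 245157 + 490314 + 817190 + 1144066
     = 2842226.

2842226


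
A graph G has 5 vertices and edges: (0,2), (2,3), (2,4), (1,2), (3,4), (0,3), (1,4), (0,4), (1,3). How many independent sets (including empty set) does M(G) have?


An independent set in a graphic matroid is an acyclic edge subset.
G has 5 vertices and 9 edges.
Enumerate all 2^9 = 512 subsets, checking for acyclicity.
Total independent sets = 198.

198


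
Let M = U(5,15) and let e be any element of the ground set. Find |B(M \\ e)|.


Deleting e from U(5,15) gives U(5,14) since n > r.
Bases of U(5,14) = C(14,5) = 2002.

2002


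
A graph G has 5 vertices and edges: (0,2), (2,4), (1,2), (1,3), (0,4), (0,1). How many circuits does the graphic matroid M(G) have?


A circuit in a graphic matroid = edge set of a simple cycle.
G has 5 vertices and 6 edges.
Enumerating all minimal edge subsets forming cycles...
Total circuits found: 3.

3


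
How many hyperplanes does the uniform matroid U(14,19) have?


Hyperplanes of U(14,19) are flats of rank 13.
In a uniform matroid, these are exactly the (13)-element subsets.
Count = C(19,13) = 19! / (13! * 6!) = 27132.

27132


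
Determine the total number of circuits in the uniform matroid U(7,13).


In U(7,13), circuits are the (8)-element subsets.
Any set of 8 elements is dependent, and removing any one element gives
an independent set of size 7, so it is a minimal dependent set.
Number of circuits = C(13,8) = 13! / (8! * 5!) = 1287.

1287


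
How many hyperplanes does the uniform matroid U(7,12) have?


Hyperplanes of U(7,12) are flats of rank 6.
In a uniform matroid, these are exactly the (6)-element subsets.
Count = C(12,6) = 924.

924


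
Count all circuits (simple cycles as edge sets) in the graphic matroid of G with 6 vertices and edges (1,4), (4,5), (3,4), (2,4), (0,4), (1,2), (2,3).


A circuit in a graphic matroid = edge set of a simple cycle.
G has 6 vertices and 7 edges.
Enumerating all minimal edge subsets forming cycles...
Total circuits found: 3.

3


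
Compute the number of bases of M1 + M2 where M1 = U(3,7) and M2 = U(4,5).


Bases of a direct sum M1 + M2: |B| = |B(M1)| * |B(M2)|.
|B(U(3,7))| = C(7,3) = 35.
|B(U(4,5))| = C(5,4) = 5.
Total bases = 35 * 5 = 175.

175


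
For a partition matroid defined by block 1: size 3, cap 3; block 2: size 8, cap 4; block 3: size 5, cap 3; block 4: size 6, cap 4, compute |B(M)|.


A basis picks exactly ci elements from block i.
Number of bases = product of C(|Si|, ci).
= C(3,3) * C(8,4) * C(5,3) * C(6,4)
= 1 * 70 * 10 * 15
= 10500.

10500


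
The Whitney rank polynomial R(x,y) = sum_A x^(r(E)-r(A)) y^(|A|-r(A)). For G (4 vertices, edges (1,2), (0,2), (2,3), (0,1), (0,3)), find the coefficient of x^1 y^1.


R(x,y) = sum over A in 2^E of x^(r(E)-r(A)) * y^(|A|-r(A)).
G has 4 vertices, 5 edges. r(E) = 3.
Enumerate all 2^5 = 32 subsets.
Count subsets with r(E)-r(A)=1 and |A|-r(A)=1: 2.

2


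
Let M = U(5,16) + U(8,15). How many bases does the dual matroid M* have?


(M1+M2)* = M1* + M2*.
M1* = U(11,16), bases: C(16,11) = 4368.
M2* = U(7,15), bases: C(15,7) = 6435.
|B(M*)| = 4368 * 6435 = 28108080.

28108080


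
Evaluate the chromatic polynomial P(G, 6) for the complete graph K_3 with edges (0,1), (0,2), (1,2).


P(K_3, k) = k(k-1)(k-2)...(k-2).
P(6) = (6) * (5) * (4) = 120.

120


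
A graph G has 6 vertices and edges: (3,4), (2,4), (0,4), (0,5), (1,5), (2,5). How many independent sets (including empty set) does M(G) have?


An independent set in a graphic matroid is an acyclic edge subset.
G has 6 vertices and 6 edges.
Enumerate all 2^6 = 64 subsets, checking for acyclicity.
Total independent sets = 60.

60


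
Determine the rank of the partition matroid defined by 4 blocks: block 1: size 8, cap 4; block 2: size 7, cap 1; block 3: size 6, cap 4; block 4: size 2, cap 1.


Rank of a partition matroid = sum of min(|Si|, ci) for each block.
= min(8,4) + min(7,1) + min(6,4) + min(2,1)
= 4 + 1 + 4 + 1
= 10.

10


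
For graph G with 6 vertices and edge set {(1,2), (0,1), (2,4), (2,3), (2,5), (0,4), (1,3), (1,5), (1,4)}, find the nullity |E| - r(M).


Cycle rank (nullity) = |E| - r(M) = |E| - (|V| - c).
|E| = 9, |V| = 6, c = 1.
Nullity = 9 - (6 - 1) = 9 - 5 = 4.

4


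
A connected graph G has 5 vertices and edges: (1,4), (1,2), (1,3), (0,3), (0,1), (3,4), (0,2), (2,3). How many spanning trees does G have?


By Kirchhoff's matrix tree theorem, the number of spanning trees equals
the determinant of any cofactor of the Laplacian matrix L.
G has 5 vertices and 8 edges.
Computing the (4 x 4) cofactor determinant gives 40.

40


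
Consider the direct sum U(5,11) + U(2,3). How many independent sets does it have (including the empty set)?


For a direct sum, |I(M1+M2)| = |I(M1)| * |I(M2)|.
|I(U(5,11))| = sum C(11,k) for k=0..5 = 1024.
|I(U(2,3))| = sum C(3,k) for k=0..2 = 7.
Total = 1024 * 7 = 7168.

7168


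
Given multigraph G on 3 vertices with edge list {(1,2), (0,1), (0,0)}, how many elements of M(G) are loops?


In a graphic matroid, a loop is a self-loop edge (u,u) with rank 0.
Examining all 3 edges for self-loops...
Self-loops found: (0,0)
Number of loops = 1.

1


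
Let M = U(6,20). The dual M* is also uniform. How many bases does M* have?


The dual of U(r,n) is U(n-r, n) = U(14,20).
Bases of U(14,20) are all (14)-element subsets.
|B(M*)| = (20 choose 14) = 38760.

38760


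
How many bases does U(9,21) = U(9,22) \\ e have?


Deleting e from U(9,22) gives U(9,21) since n > r.
Bases of U(9,21) = C(21,9) = 21! / (9! * 12!) = 293930.

293930


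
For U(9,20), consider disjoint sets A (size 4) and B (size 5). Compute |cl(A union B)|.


|A union B| = 4 + 5 = 9 (disjoint).
In U(9,20), cl(S) = S if |S| < 9, else cl(S) = E.
Since 9 >= 9, cl(A union B) = E.
|cl(A union B)| = 20.

20


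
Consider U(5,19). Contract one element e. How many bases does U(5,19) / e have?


Contracting e from U(5,19) gives U(4,18).
Bases of U(4,18) = (18 choose 4) = 3060.

3060


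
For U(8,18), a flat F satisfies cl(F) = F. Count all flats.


Flats of U(8,18): every subset of size < 8 is a flat, plus E itself.
Count = (18 choose 0) + (18 choose 1) + (18 choose 2) + (18 choose 3) + (18 choose 4) + (18 choose 5) + (18 choose 6) + (18 choose 7) + 1
     = 1 + 18 + 153 + 816 + 3060 + 8568 + 18564 + 31824 + 1
     = 63005.

63005


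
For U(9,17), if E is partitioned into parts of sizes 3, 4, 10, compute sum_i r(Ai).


r(Ai) = min(|Ai|, 9) for each part.
Sum = min(3,9) + min(4,9) + min(10,9)
    = 3 + 4 + 9
    = 16.

16


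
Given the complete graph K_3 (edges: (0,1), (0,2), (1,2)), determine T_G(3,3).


T(K_3; x,y) = x^2 + x + y.
T(3,3) = 9 + 3 + 3 = 15.

15


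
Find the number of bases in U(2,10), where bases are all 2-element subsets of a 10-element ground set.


Bases of U(2,10) are all 2-element subsets of the 10-element ground set.
Number of bases = C(10,2).
C(10,2) = 10! / (2! * 8!) = 45.

45


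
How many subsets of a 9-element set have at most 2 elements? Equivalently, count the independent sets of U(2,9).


Independent sets of U(2,9) are all subsets of size <= 2.
Count = (9 choose 0) + (9 choose 1) + (9 choose 2)
     = 1 + 9 + 36
     = 46.

46


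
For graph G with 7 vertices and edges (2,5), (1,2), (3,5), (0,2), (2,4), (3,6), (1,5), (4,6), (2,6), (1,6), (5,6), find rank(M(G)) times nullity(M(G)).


r(M) = |V| - c = 7 - 1 = 6.
nullity = |E| - r(M) = 11 - 6 = 5.
Product = 6 * 5 = 30.

30


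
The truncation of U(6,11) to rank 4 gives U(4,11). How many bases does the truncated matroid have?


Truncating U(6,11) to rank 4 gives U(4,11).
Bases of U(4,11) are all 4-element subsets of 11 elements.
Number of bases = (11 choose 4) = 330.

330


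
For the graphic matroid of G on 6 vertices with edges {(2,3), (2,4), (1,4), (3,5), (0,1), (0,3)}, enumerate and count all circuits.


A circuit in a graphic matroid = edge set of a simple cycle.
G has 6 vertices and 6 edges.
Enumerating all minimal edge subsets forming cycles...
Total circuits found: 1.

1


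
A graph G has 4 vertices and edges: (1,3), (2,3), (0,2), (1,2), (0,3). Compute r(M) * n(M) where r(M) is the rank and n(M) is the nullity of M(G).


r(M) = |V| - c = 4 - 1 = 3.
nullity = |E| - r(M) = 5 - 3 = 2.
Product = 3 * 2 = 6.

6


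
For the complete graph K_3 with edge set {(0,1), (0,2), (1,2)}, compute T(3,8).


T(K_3; x,y) = x^2 + x + y.
T(3,8) = 9 + 3 + 8 = 20.

20


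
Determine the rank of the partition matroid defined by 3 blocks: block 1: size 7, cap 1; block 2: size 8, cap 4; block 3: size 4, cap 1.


Rank of a partition matroid = sum of min(|Si|, ci) for each block.
= min(7,1) + min(8,4) + min(4,1)
= 1 + 4 + 1
= 6.

6


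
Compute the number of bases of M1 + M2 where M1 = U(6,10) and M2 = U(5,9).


Bases of a direct sum M1 + M2: |B| = |B(M1)| * |B(M2)|.
|B(U(6,10))| = C(10,6) = 210.
|B(U(5,9))| = C(9,5) = 126.
Total bases = 210 * 126 = 26460.

26460


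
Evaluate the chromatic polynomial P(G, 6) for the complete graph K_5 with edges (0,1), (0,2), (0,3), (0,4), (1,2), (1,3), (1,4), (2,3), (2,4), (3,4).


P(K_5, k) = k(k-1)(k-2)...(k-4).
P(6) = (6) * (5) * (4) * (3) * (2) = 720.

720


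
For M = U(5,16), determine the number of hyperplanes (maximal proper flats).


Hyperplanes of U(5,16) are flats of rank 4.
In a uniform matroid, these are exactly the (4)-element subsets.
Count = C(16,4) = (16 * 15 * 14 * 13) / (1 * 2 * 3 * 4) = 1820.

1820


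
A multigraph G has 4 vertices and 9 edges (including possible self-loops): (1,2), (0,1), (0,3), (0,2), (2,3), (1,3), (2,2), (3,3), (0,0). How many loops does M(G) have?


In a graphic matroid, a loop is a self-loop edge (u,u) with rank 0.
Examining all 9 edges for self-loops...
Self-loops found: (2,2), (3,3), (0,0)
Number of loops = 3.

3


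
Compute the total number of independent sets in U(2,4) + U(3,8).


For a direct sum, |I(M1+M2)| = |I(M1)| * |I(M2)|.
|I(U(2,4))| = sum C(4,k) for k=0..2 = 11.
|I(U(3,8))| = sum C(8,k) for k=0..3 = 93.
Total = 11 * 93 = 1023.

1023


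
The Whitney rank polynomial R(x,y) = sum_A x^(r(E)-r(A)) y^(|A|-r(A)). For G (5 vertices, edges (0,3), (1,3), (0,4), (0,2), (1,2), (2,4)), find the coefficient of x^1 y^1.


R(x,y) = sum over A in 2^E of x^(r(E)-r(A)) * y^(|A|-r(A)).
G has 5 vertices, 6 edges. r(E) = 4.
Enumerate all 2^6 = 64 subsets.
Count subsets with r(E)-r(A)=1 and |A|-r(A)=1: 4.

4


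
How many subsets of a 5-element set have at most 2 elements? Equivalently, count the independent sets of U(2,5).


Independent sets of U(2,5) are all subsets of size <= 2.
Count = (5 choose 0) + (5 choose 1) + (5 choose 2)
     = 1 + 5 + 10
     = 16.

16


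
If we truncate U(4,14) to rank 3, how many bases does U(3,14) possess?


Truncating U(4,14) to rank 3 gives U(3,14).
Bases of U(3,14) are all 3-element subsets of 14 elements.
Number of bases = C(14,3) = (14 * 13 * 12) / (1 * 2 * 3) = 364.

364


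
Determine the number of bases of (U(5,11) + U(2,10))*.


(M1+M2)* = M1* + M2*.
M1* = U(6,11), bases: C(11,6) = 462.
M2* = U(8,10), bases: C(10,8) = 45.
|B(M*)| = 462 * 45 = 20790.

20790


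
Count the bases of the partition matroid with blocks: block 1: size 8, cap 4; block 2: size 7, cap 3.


A basis picks exactly ci elements from block i.
Number of bases = product of C(|Si|, ci).
= C(8,4) * C(7,3)
= 70 * 35
= 2450.

2450


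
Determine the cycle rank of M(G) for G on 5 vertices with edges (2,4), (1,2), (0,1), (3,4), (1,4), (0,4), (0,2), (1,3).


Cycle rank (nullity) = |E| - r(M) = |E| - (|V| - c).
|E| = 8, |V| = 5, c = 1.
Nullity = 8 - (5 - 1) = 8 - 4 = 4.

4


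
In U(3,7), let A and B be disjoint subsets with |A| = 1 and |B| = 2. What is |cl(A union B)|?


|A union B| = 1 + 2 = 3 (disjoint).
In U(3,7), cl(S) = S if |S| < 3, else cl(S) = E.
Since 3 >= 3, cl(A union B) = E.
|cl(A union B)| = 7.

7


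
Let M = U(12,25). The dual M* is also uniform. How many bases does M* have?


The dual of U(r,n) is U(n-r, n) = U(13,25).
Bases of U(13,25) are all (13)-element subsets.
|B(M*)| = C(25,13) = 25! / (13! * 12!) = 5200300.

5200300


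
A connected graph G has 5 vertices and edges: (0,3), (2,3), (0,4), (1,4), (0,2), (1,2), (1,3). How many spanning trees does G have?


By Kirchhoff's matrix tree theorem, the number of spanning trees equals
the determinant of any cofactor of the Laplacian matrix L.
G has 5 vertices and 7 edges.
Computing the (4 x 4) cofactor determinant gives 24.

24


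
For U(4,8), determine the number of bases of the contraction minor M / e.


Contracting e from U(4,8) gives U(3,7).
Bases of U(3,7) = (7 choose 3) = 35.

35


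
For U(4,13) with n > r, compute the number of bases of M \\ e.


Deleting e from U(4,13) gives U(4,12) since n > r.
Bases of U(4,12) = C(12,4) = (12 * 11 * 10 * 9) / (1 * 2 * 3 * 4) = 495.

495


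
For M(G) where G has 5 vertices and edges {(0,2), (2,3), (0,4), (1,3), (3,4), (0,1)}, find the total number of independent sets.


An independent set in a graphic matroid is an acyclic edge subset.
G has 5 vertices and 6 edges.
Enumerate all 2^6 = 64 subsets, checking for acyclicity.
Total independent sets = 54.

54
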